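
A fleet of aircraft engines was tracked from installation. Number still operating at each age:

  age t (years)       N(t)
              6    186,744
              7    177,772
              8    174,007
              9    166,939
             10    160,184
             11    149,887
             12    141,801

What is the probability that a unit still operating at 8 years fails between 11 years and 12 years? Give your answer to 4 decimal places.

This is the probability of reaching 11 but not 12, conditional on being operational at 8: (N(11) − N(12)) / N(8).
= (149,887 − 141,801) / 174,007 = 8,086 / 174,007 = 0.046469.

0.0465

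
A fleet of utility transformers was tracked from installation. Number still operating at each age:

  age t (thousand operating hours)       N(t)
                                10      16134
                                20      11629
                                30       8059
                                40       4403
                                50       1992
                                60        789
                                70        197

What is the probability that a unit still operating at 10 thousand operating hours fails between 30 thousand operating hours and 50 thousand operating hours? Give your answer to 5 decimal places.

This is the probability of reaching 30 but not 50, conditional on being operational at 10: (N(30) − N(50)) / N(10).
= (8059 − 1992) / 16134 = 6067 / 16134 = 0.376038.

0.37604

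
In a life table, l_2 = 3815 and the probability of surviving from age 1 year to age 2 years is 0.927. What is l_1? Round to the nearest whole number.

4115

l_1 = l_2 / p = 3815 / 0.927 = 4115.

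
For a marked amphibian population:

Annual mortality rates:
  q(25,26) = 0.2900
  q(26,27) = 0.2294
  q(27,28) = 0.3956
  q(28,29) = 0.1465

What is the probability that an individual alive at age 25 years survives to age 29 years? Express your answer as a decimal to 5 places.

0.28224

Chaining the interval survival probabilities: (1 − 0.2900) × (1 − 0.2294) × (1 − 0.3956) × (1 − 0.1465).
= 0.7100 × 0.7706 × 0.6044 × 0.8535 = 0.282238.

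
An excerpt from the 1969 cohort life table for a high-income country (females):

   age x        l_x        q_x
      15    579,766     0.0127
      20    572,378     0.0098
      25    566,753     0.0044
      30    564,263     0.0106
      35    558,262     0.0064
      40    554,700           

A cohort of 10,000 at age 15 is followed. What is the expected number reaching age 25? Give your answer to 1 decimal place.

9775.5

The relevant probability is 566,753/579,766 = 0.977555.
Expected number = 10,000 × 0.977555 = 9775.5.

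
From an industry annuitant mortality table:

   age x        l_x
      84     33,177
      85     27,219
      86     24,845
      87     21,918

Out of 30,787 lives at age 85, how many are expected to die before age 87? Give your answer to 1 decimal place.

5995.9

The relevant probability is 1 − 21,918/27,219 = 0.194754.
Expected number = 30,787 × 0.194754 = 5995.9.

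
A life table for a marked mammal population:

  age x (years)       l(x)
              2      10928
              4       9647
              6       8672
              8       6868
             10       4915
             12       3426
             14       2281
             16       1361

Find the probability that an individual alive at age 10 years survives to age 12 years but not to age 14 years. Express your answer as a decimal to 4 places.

This is the probability of reaching 12 but not 14, conditional on being alive at 10: (l(12) − l(14)) / l(10).
= (3426 − 2281) / 4915 = 1145 / 4915 = 0.232960.

0.2330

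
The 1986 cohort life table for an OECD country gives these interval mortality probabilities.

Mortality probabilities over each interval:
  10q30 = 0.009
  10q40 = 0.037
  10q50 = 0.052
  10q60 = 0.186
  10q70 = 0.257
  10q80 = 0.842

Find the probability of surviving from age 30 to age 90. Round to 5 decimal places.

The overall survival probability is (1 − 0.009) × (1 − 0.037) × (1 − 0.052) × (1 − 0.186) × (1 − 0.257) × (1 − 0.842).
= 0.991 × 0.963 × 0.948 × 0.814 × 0.743 × 0.158 = 0.086453.

0.08645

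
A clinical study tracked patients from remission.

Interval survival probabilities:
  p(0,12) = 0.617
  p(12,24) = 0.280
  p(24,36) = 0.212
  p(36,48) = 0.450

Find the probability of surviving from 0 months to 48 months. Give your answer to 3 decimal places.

P(survive 0→48) = 0.617 × 0.280 × 0.212 × 0.450.
= 0.016481.

0.016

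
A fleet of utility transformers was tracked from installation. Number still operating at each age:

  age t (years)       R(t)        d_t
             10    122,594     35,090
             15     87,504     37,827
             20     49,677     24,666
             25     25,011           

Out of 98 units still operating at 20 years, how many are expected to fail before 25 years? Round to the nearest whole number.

The relevant probability is 1 − 25,011/49,677 = 0.496528.
Expected number = 98 × 0.496528 = 49.

49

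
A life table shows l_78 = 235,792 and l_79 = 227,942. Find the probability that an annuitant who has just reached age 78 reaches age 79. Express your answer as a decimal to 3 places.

0.967

The conditional survival probability is l_79/l_78 = 227,942/235,792 = 0.966708.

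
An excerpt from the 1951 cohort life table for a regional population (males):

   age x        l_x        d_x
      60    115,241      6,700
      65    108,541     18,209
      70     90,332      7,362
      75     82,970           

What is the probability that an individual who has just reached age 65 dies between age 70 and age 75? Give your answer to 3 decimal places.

We want 5|5q65 = (l_70 − l_75)/l_65.
This is the probability of reaching 70 but not 75, conditional on being alive at 65: (l_70 − l_75) / l_65.
= (90,332 − 82,970) / 108,541 = 7,362 / 108,541 = 0.067827.

0.068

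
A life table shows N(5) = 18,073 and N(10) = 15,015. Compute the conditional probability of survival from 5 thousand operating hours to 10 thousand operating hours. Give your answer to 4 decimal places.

0.8308

The conditional survival probability is N(10)/N(5) = 15,015/18,073 = 0.830797.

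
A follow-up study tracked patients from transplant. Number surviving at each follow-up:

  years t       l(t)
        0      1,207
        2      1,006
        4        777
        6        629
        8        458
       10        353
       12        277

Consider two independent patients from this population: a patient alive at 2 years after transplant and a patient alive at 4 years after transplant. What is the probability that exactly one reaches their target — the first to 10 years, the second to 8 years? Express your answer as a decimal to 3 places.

0.527

p₁ = l(10)/l(2) = 353/1,006 = 0.350895; p₂ = l(8)/l(4) = 458/777 = 0.589447.
P(exactly one) = p₁(1−p₂) + (1−p₁)p₂ = 0.144061 + 0.382613 = 0.526674.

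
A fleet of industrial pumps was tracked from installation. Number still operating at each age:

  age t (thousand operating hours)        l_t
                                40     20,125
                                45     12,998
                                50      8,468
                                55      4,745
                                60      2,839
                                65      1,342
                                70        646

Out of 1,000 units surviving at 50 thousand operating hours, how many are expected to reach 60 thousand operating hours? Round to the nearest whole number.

335

The relevant probability is 2,839/8,468 = 0.335262.
Expected number = 1,000 × 0.335262 = 335.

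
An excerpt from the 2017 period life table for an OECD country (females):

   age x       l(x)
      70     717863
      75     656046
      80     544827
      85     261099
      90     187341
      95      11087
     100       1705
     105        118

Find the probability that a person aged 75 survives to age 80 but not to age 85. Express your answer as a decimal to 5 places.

0.43248

This is the probability of reaching 80 but not 85, conditional on being alive at 75: (l(80) − l(85)) / l(75).
= (544827 − 261099) / 656046 = 283728 / 656046 = 0.432482.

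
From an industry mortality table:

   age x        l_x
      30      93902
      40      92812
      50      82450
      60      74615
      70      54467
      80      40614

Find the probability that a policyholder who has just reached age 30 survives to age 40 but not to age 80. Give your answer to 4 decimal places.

0.5559

This is the probability of reaching 40 but not 80, conditional on being alive at 30: (l_40 − l_80) / l_30.
= (92812 − 40614) / 93902 = 52198 / 93902 = 0.555877.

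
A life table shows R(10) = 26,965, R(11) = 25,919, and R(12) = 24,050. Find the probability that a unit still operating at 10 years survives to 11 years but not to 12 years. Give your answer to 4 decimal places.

0.0693

This is the probability of reaching 11 but not 12, conditional on being operational at 10: (R(11) − R(12)) / R(10).
= (25,919 − 24,050) / 26,965 = 1,869 / 26,965 = 0.069312.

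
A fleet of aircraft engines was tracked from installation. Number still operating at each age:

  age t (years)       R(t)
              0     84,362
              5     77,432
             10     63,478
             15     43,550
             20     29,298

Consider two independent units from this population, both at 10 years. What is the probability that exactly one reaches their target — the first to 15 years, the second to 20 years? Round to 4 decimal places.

0.5143

p₁ = R(15)/R(10) = 43,550/63,478 = 0.686064; p₂ = R(20)/R(10) = 29,298/63,478 = 0.461546.
P(exactly one) = p₁(1−p₂) + (1−p₁)p₂ = 0.369414 + 0.144896 = 0.514310.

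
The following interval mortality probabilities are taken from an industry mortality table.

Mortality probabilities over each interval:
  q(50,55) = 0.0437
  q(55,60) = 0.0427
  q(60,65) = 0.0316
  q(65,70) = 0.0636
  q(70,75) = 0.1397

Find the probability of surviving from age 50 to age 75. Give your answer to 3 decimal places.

The overall survival probability is (1 − 0.0437) × (1 − 0.0427) × (1 − 0.0316) × (1 − 0.0636) × (1 − 0.1397).
= 0.9563 × 0.9573 × 0.9684 × 0.9364 × 0.8603 = 0.714181.

0.714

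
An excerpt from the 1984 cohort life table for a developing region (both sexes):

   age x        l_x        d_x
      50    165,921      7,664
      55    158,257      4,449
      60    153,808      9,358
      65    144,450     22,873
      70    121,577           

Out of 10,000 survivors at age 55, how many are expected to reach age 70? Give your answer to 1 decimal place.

7682.3

The relevant probability is 121,577/158,257 = 0.768225.
Expected number = 10,000 × 0.768225 = 7682.3.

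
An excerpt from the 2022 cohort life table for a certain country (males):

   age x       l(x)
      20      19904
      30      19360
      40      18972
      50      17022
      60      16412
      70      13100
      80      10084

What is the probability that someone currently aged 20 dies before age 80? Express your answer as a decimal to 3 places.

0.493

P(die before 80 | alive at 20) = 1 − l(80)/l(20) = 1 − 10084/19904 = (9820)/19904 = 0.493368.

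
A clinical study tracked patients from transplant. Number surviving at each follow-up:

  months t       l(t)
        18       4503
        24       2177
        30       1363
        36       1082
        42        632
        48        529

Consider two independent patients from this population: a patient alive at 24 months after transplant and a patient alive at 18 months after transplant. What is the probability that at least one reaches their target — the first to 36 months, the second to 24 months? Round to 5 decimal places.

p₁ = l(36)/l(24) = 1082/2177 = 0.497014; p₂ = l(24)/l(18) = 2177/4503 = 0.483455.
P(at least one) = 1 − (1−p₁)(1−p₂) = 1 − 0.502986 × 0.516545 = 0.740185.

0.74019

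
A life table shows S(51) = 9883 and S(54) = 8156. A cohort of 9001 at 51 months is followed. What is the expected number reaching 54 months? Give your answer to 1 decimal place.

The relevant probability is 8156/9883 = 0.825255.
Expected number = 9001 × 0.825255 = 7428.1.

7428.1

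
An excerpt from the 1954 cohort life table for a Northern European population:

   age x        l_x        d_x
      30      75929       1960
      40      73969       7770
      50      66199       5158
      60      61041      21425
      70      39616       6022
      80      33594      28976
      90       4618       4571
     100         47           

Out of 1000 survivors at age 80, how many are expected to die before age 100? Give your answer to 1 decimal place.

998.6

The relevant probability is 1 − 47/33594 = 0.998601.
Expected number = 1000 × 0.998601 = 998.6.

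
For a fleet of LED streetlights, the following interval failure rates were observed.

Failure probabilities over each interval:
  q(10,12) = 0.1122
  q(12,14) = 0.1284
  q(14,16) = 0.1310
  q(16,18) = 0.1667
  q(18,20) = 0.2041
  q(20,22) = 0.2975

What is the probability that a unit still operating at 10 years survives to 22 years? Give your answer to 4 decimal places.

0.3133

Survival from 10 to 22 is the product of surviving each interval: (1 − 0.1122) × (1 − 0.1284) × (1 − 0.1310) × (1 − 0.1667) × (1 − 0.2041) × (1 − 0.2975).
= 0.8878 × 0.8716 × 0.8690 × 0.8333 × 0.7959 × 0.7025 = 0.313299.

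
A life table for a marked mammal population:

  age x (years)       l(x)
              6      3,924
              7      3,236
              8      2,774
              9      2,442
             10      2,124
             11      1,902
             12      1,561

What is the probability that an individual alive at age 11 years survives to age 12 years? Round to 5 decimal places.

0.82072

The conditional survival probability is l(12)/l(11) = 1,561/1,902 = 0.820715.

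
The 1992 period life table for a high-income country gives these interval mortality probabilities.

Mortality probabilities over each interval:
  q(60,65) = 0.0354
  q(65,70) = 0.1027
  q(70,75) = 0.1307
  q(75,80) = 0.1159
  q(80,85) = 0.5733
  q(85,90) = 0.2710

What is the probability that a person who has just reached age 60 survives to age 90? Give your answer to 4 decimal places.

Survival from 60 to 90 is the product of surviving each interval: (1 − 0.0354) × (1 − 0.1027) × (1 − 0.1307) × (1 − 0.1159) × (1 − 0.5733) × (1 − 0.2710).
= 0.9646 × 0.8973 × 0.8693 × 0.8841 × 0.4267 × 0.7290 = 0.206922.

0.2069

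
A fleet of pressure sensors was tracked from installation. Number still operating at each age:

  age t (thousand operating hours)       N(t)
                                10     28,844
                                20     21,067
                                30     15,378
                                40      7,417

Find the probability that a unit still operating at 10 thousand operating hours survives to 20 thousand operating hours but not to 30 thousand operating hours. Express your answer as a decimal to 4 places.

This is the probability of reaching 20 but not 30, conditional on being operational at 10: (N(20) − N(30)) / N(10).
= (21,067 − 15,378) / 28,844 = 5,689 / 28,844 = 0.197233.

0.1972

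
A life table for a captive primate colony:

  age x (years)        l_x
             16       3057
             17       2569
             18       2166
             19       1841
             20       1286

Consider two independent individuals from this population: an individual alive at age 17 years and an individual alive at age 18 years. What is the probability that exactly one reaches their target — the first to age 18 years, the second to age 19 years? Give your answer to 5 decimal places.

0.25984

p₁ = l_18/l_17 = 2166/2569 = 0.843130; p₂ = l_19/l_18 = 1841/2166 = 0.849954.
P(exactly one) = p₁(1−p₂) + (1−p₁)p₂ = 0.126508 + 0.133332 = 0.259841.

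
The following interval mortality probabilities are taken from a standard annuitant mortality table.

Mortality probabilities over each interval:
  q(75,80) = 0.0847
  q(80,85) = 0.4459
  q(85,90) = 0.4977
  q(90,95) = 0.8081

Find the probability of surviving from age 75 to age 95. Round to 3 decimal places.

0.049

Survival from 75 to 95 is the product of surviving each interval: (1 − 0.0847) × (1 − 0.4459) × (1 − 0.4977) × (1 − 0.8081).
= 0.9153 × 0.5541 × 0.5023 × 0.1919 = 0.048887.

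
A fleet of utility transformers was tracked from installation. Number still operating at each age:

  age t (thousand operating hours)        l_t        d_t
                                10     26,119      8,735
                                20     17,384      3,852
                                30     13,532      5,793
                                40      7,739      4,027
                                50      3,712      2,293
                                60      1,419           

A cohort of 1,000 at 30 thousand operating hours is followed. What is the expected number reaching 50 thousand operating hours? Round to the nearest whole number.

The relevant probability is 3,712/13,532 = 0.274313.
Expected number = 1,000 × 0.274313 = 274.

274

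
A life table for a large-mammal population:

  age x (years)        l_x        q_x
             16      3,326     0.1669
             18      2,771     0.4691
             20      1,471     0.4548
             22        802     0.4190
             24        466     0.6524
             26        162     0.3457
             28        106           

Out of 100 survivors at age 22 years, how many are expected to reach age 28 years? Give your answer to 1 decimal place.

13.2

The relevant probability is 106/802 = 0.132170.
Expected number = 100 × 0.132170 = 13.2.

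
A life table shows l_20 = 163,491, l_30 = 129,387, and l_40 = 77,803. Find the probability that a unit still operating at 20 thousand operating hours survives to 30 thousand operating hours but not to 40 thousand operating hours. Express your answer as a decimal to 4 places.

This is the probability of reaching 30 but not 40, conditional on being operational at 20: (l_30 − l_40) / l_20.
= (129,387 − 77,803) / 163,491 = 51,584 / 163,491 = 0.315516.

0.3155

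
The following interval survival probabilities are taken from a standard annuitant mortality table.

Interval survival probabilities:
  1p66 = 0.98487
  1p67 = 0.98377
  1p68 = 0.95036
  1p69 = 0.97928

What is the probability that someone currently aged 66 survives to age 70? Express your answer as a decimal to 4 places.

Survival from 66 to 70 is the product of surviving each interval: 0.98487 × 0.98377 × 0.95036 × 0.97928.
= 0.901711.

0.9017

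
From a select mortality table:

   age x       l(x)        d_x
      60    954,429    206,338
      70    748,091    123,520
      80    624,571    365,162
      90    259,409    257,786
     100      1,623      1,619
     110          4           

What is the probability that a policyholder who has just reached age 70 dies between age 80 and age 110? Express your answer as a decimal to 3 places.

0.835

This is the probability of reaching 80 but not 110, conditional on being alive at 70: (l(80) − l(110)) / l(70).
= (624,571 − 4) / 748,091 = 624,567 / 748,091 = 0.834881.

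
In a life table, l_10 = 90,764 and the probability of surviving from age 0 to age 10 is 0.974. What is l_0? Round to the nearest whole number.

l_0 = l_10 / p = 90,764 / 0.974 = 93187.

93187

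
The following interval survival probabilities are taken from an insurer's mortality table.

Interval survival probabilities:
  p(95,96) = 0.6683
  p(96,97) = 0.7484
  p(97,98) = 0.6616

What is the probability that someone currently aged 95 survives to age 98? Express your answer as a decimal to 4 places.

0.3309

P(survive 95→98) = 0.6683 × 0.7484 × 0.6616.
= 0.330903.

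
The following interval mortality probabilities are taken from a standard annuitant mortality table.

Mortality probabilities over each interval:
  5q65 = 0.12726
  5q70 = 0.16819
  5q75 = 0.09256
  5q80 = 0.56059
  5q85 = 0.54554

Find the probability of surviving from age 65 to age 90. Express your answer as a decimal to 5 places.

Survival from 65 to 90 is the product of surviving each interval: (1 − 0.12726) × (1 − 0.16819) × (1 − 0.09256) × (1 − 0.56059) × (1 − 0.54554).
= 0.87274 × 0.83181 × 0.90744 × 0.43941 × 0.45446 = 0.131551.

0.13155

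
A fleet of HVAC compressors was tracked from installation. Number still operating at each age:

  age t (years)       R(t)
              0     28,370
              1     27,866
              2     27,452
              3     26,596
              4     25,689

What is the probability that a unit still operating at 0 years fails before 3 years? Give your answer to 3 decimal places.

0.063

P(fail before 3 | operational at 0) = 1 − R(3)/R(0) = 1 − 26,596/28,370 = (1,774)/28,370 = 0.062531.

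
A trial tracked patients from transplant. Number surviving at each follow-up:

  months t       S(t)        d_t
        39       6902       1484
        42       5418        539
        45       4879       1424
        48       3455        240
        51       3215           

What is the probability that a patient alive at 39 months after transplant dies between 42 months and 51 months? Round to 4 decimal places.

0.3192

This is the probability of reaching 42 but not 51, conditional on being alive at 39: (S(42) − S(51)) / S(39).
= (5418 − 3215) / 6902 = 2203 / 6902 = 0.319183.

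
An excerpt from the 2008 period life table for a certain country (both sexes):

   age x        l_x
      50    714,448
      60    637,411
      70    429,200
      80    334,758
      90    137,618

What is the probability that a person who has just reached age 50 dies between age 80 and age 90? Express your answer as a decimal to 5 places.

0.27593

We want 30|10q50 = (l_80 − l_90)/l_50.
This is the probability of reaching 80 but not 90, conditional on being alive at 50: (l_80 − l_90) / l_50.
= (334,758 − 137,618) / 714,448 = 197,140 / 714,448 = 0.275933.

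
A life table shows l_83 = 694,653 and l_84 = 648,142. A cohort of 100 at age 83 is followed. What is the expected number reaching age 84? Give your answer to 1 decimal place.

93.3

The relevant probability is 648,142/694,653 = 0.933044.
Expected number = 100 × 0.933044 = 93.3.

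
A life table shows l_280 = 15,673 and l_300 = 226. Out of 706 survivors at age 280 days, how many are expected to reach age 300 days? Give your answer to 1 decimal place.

The relevant probability is 226/15,673 = 0.014420.
Expected number = 706 × 0.014420 = 10.2.

10.2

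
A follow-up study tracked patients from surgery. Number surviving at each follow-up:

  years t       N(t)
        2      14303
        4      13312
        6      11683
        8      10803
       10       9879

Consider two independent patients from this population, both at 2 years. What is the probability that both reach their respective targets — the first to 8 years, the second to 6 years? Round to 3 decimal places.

0.617

p₁ = N(8)/N(2) = 10803/14303 = 0.755296; p₂ = N(6)/N(2) = 11683/14303 = 0.816822.
P(both) = p₁ × p₂ = 0.755296 × 0.816822 = 0.616942.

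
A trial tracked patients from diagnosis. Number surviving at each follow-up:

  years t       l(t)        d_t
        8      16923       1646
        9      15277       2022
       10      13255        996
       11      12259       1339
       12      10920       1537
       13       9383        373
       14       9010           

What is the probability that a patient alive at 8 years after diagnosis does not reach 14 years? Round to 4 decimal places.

0.4676

P(die before 14 | alive at 8) = 1 − l(14)/l(8) = 1 − 9010/16923 = (7913)/16923 = 0.467588.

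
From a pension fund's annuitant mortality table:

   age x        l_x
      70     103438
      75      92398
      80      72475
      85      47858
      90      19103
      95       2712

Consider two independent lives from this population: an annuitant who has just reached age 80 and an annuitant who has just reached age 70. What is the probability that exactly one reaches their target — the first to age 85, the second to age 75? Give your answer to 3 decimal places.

p₁ = l_85/l_80 = 47858/72475 = 0.660338; p₂ = l_75/l_70 = 92398/103438 = 0.893269.
P(exactly one) = p₁(1−p₂) + (1−p₁)p₂ = 0.070479 + 0.303410 = 0.373888.

0.374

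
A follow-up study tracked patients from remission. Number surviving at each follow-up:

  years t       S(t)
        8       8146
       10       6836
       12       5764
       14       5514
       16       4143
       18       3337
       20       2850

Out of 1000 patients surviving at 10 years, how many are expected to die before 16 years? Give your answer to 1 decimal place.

393.9

The relevant probability is 1 − 4143/6836 = 0.393944.
Expected number = 1000 × 0.393944 = 393.9.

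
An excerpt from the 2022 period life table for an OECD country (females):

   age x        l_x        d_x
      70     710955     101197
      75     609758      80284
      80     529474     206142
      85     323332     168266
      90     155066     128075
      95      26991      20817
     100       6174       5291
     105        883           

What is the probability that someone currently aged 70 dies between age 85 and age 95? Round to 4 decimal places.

We want 15|10q70 = (l_85 − l_95)/l_70.
This is the probability of reaching 85 but not 95, conditional on being alive at 70: (l_85 − l_95) / l_70.
= (323332 − 26991) / 710955 = 296341 / 710955 = 0.416821.

0.4168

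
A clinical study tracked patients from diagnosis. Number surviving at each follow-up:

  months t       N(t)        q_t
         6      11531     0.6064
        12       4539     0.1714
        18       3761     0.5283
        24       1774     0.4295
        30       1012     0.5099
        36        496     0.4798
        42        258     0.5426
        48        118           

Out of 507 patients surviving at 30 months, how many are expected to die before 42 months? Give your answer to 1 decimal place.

The relevant probability is 1 − 258/1012 = 0.745059.
Expected number = 507 × 0.745059 = 377.7.

377.7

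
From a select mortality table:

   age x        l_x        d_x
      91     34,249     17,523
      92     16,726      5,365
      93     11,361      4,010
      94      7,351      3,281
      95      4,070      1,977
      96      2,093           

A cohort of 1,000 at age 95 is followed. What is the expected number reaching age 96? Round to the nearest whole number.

The relevant probability is 2,093/4,070 = 0.514251.
Expected number = 1,000 × 0.514251 = 514.

514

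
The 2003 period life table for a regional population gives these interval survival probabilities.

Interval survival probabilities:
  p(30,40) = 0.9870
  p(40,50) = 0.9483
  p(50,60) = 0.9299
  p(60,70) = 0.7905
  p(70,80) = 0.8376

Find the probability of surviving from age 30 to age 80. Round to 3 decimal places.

0.576

Chaining the interval survival probabilities: 0.9870 × 0.9483 × 0.9299 × 0.7905 × 0.8376.
= 0.576286.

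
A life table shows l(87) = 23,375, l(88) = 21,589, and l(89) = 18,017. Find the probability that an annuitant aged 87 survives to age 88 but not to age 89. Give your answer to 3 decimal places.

This is the probability of reaching 88 but not 89, conditional on being alive at 87: (l(88) − l(89)) / l(87).
= (21,589 − 18,017) / 23,375 = 3,572 / 23,375 = 0.152813.

0.153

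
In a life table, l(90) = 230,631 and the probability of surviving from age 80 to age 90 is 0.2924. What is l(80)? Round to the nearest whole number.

788752

l(80) = l(90) / p = 230,631 / 0.2924 = 788752.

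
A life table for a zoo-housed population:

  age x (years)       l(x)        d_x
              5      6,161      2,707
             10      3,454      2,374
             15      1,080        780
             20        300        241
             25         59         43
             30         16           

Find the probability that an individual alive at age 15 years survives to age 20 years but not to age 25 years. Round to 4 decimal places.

0.2231

This is the probability of reaching 20 but not 25, conditional on being alive at 15: (l(20) − l(25)) / l(15).
= (300 − 59) / 1,080 = 241 / 1,080 = 0.223148.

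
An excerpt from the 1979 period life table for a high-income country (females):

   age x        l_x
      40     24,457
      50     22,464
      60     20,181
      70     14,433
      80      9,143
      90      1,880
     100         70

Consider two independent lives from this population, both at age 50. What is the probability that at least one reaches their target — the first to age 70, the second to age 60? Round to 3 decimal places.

0.964

p₁ = l_70/l_50 = 14,433/22,464 = 0.642495; p₂ = l_60/l_50 = 20,181/22,464 = 0.898371.
P(at least one) = 1 − (1−p₁)(1−p₂) = 1 − 0.357505 × 0.101629 = 0.963667.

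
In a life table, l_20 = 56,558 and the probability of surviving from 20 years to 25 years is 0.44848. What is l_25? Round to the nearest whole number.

25365

l_25 = l_20 × p = 56,558 × 0.44848 = 25365.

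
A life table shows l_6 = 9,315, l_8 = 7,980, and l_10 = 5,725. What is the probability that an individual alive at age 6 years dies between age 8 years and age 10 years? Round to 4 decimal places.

This is the probability of reaching 8 but not 10, conditional on being alive at 6: (l_8 − l_10) / l_6.
= (7,980 − 5,725) / 9,315 = 2,255 / 9,315 = 0.242083.

0.2421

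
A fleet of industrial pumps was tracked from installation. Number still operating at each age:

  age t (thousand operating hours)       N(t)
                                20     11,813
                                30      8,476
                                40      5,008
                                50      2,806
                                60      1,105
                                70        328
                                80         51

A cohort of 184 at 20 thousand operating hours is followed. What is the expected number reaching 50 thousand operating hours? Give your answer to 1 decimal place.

43.7

The relevant probability is 2,806/11,813 = 0.237535.
Expected number = 184 × 0.237535 = 43.7.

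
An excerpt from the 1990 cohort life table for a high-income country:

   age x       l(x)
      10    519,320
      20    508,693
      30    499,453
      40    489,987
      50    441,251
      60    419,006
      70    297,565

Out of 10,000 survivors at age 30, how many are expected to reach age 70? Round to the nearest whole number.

The relevant probability is 297,565/499,453 = 0.595782.
Expected number = 10,000 × 0.595782 = 5958.

5958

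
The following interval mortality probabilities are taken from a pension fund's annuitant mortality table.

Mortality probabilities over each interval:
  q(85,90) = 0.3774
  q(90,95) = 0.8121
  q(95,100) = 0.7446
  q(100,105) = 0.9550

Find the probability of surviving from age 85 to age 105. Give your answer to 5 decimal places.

The overall survival probability is (1 − 0.3774) × (1 − 0.8121) × (1 − 0.7446) × (1 − 0.9550).
= 0.6226 × 0.1879 × 0.2554 × 0.0450 = 0.001345.

0.00134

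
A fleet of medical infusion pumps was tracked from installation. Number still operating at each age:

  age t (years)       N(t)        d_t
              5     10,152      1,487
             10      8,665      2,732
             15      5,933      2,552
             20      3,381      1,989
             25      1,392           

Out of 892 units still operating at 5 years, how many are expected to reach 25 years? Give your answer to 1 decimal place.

122.3

The relevant probability is 1,392/10,152 = 0.137116.
Expected number = 892 × 0.137116 = 122.3.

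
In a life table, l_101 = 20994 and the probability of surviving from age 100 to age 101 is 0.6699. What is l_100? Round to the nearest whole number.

31339

l_100 = l_101 / p = 20994 / 0.6699 = 31339.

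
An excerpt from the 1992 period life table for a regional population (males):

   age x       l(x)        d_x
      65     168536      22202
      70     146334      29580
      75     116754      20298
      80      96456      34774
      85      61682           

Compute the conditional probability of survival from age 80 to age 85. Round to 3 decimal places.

0.639

The conditional survival probability is l(85)/l(80) = 61682/96456 = 0.639483.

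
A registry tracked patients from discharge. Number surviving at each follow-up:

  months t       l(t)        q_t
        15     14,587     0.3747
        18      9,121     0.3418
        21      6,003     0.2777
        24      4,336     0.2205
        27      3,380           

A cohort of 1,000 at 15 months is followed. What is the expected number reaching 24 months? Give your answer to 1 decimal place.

297.3

The relevant probability is 4,336/14,587 = 0.297251.
Expected number = 1,000 × 0.297251 = 297.3.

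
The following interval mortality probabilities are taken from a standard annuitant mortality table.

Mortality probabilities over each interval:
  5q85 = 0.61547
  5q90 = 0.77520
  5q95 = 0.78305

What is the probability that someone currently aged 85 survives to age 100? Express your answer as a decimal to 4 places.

15p85 = (1 − 0.61547) × (1 − 0.77520) × (1 − 0.78305).
= 0.38453 × 0.22480 × 0.21695 = 0.018754.

0.0188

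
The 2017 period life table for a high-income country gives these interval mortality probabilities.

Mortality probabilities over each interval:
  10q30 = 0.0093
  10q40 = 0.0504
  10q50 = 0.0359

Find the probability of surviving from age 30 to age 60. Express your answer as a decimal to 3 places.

Chaining the interval survival probabilities: (1 − 0.0093) × (1 − 0.0504) × (1 − 0.0359).
= 0.9907 × 0.9496 × 0.9641 = 0.906995.

0.907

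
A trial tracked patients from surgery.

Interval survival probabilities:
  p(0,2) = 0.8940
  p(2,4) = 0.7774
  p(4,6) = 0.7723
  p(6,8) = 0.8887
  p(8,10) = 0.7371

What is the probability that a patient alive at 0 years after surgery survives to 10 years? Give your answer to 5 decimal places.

The overall survival probability is 0.8940 × 0.7774 × 0.7723 × 0.8887 × 0.7371.
= 0.351601.

0.35160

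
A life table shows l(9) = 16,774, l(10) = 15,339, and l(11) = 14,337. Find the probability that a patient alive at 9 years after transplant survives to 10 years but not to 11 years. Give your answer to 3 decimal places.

This is the probability of reaching 10 but not 11, conditional on being alive at 9: (l(10) − l(11)) / l(9).
= (15,339 − 14,337) / 16,774 = 1,002 / 16,774 = 0.059735.

0.060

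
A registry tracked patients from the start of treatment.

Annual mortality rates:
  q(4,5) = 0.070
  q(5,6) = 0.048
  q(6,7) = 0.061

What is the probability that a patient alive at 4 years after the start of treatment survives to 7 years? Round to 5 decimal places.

Survival from 4 to 7 is the product of surviving each interval: (1 − 0.070) × (1 − 0.048) × (1 − 0.061).
= 0.930 × 0.952 × 0.939 = 0.831353.

0.83135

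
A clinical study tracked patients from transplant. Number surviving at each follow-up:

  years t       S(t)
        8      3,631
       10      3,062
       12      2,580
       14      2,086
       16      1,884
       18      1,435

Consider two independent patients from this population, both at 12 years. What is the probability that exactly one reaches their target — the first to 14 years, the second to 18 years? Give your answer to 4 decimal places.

0.4653

p₁ = S(14)/S(12) = 2,086/2,580 = 0.808527; p₂ = S(18)/S(12) = 1,435/2,580 = 0.556202.
P(exactly one) = p₁(1−p₂) + (1−p₁)p₂ = 0.358823 + 0.106498 = 0.465320.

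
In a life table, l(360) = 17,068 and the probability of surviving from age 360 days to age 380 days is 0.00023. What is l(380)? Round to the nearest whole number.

l(380) = l(360) × p = 17,068 × 0.00023 = 4.

4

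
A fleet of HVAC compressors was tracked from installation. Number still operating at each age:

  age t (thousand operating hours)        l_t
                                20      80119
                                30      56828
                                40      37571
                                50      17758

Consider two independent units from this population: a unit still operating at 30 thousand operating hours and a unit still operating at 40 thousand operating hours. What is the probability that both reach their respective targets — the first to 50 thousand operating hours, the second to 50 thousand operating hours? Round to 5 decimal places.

0.14770

p₁ = l_50/l_30 = 17758/56828 = 0.312487; p₂ = l_50/l_40 = 17758/37571 = 0.472652.
P(both) = p₁ × p₂ = 0.312487 × 0.472652 = 0.147698.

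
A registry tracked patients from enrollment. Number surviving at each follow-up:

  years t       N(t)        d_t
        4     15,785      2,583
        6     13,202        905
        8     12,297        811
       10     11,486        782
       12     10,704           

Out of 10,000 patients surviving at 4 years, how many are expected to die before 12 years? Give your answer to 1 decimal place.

3218.9

The relevant probability is 1 − 10,704/15,785 = 0.321888.
Expected number = 10,000 × 0.321888 = 3218.9.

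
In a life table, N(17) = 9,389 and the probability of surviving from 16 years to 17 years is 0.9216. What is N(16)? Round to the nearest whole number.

N(16) = N(17) / p = 9,389 / 0.9216 = 10188.

10188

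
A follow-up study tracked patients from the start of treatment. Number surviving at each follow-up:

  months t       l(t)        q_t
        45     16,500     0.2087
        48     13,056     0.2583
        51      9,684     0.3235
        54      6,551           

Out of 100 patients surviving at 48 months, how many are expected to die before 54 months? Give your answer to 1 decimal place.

The relevant probability is 1 − 6,551/13,056 = 0.498238.
Expected number = 100 × 0.498238 = 49.8.

49.8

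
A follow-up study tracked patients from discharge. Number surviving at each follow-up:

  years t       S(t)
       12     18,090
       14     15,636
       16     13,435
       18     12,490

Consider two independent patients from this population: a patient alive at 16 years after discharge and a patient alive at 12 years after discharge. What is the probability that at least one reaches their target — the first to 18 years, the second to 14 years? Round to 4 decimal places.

0.9905

p₁ = S(18)/S(16) = 12,490/13,435 = 0.929661; p₂ = S(14)/S(12) = 15,636/18,090 = 0.864345.
P(at least one) = 1 − (1−p₁)(1−p₂) = 1 − 0.070339 × 0.135655 = 0.990458.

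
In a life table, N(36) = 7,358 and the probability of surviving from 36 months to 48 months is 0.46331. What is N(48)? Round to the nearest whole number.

N(48) = N(36) × p = 7,358 × 0.46331 = 3409.

3409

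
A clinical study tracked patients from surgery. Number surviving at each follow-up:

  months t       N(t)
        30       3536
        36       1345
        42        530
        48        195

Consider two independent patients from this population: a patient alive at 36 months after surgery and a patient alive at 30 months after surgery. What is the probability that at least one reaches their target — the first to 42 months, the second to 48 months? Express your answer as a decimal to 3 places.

0.427

p₁ = N(42)/N(36) = 530/1345 = 0.394052; p₂ = N(48)/N(30) = 195/3536 = 0.055147.
P(at least one) = 1 − (1−p₁)(1−p₂) = 1 − 0.605948 × 0.944853 = 0.427468.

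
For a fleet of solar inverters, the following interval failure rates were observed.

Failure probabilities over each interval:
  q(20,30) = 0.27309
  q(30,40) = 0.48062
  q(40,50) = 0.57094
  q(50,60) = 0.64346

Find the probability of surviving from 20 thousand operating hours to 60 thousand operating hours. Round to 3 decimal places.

0.058

Survival from 20 to 60 is the product of surviving each interval: (1 − 0.27309) × (1 − 0.48062) × (1 − 0.57094) × (1 − 0.64346).
= 0.72691 × 0.51938 × 0.42906 × 0.35654 = 0.057755.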